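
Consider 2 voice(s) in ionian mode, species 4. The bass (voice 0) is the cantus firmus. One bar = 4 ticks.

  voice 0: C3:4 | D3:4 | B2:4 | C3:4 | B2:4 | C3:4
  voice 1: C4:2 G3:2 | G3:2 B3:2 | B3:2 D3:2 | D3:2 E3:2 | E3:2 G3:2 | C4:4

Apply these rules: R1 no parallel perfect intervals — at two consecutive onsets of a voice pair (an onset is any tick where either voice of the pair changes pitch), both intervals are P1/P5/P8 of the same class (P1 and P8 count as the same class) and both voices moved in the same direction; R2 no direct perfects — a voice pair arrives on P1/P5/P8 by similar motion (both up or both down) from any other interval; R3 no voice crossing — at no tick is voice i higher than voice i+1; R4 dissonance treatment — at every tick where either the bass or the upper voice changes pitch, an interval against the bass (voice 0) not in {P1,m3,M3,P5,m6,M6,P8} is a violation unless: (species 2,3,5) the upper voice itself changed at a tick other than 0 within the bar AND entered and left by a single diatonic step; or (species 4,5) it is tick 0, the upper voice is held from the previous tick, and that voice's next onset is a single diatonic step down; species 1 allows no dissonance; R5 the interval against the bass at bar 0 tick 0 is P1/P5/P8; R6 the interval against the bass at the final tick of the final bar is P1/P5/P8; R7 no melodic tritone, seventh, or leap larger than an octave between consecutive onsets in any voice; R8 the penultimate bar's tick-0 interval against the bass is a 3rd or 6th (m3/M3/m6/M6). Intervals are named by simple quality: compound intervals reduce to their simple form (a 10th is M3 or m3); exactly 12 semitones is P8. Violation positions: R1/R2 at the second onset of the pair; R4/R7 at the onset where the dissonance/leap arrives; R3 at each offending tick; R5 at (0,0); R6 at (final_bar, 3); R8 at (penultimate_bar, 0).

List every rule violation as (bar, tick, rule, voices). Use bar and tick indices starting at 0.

bar 0: v0=C3 v1=C4 downbeat P8
bar 1: v0=D3 v1=G3 downbeat P4
bar 2: v0=B2 v1=B3 downbeat P8
bar 3: v0=C3 v1=D3 downbeat M2
bar 4: v0=B2 v1=E3 downbeat P4
bar 5: v0=C3 v1=C4 downbeat P8
  -> R4 @ bar 1 tick 0 v(0, 1): D3/G3 P4 untreated
  -> R4 @ bar 3 tick 0 v(0, 1): C3/D3 M2 untreated
  -> R4 @ bar 4 tick 0 v(0, 1): B2/E3 P4 untreated
  -> R8 @ bar 4 tick 0 v(0, 1): penult P4 not 3rd/6th
  -> R2 @ bar 5 tick 0 v(0, 1): B2/G3 m6 -> C3/C4 P8 similar

(1, 0, R4, (0, 1))
(3, 0, R4, (0, 1))
(4, 0, R4, (0, 1))
(4, 0, R8, (0, 1))
(5, 0, R2, (0, 1))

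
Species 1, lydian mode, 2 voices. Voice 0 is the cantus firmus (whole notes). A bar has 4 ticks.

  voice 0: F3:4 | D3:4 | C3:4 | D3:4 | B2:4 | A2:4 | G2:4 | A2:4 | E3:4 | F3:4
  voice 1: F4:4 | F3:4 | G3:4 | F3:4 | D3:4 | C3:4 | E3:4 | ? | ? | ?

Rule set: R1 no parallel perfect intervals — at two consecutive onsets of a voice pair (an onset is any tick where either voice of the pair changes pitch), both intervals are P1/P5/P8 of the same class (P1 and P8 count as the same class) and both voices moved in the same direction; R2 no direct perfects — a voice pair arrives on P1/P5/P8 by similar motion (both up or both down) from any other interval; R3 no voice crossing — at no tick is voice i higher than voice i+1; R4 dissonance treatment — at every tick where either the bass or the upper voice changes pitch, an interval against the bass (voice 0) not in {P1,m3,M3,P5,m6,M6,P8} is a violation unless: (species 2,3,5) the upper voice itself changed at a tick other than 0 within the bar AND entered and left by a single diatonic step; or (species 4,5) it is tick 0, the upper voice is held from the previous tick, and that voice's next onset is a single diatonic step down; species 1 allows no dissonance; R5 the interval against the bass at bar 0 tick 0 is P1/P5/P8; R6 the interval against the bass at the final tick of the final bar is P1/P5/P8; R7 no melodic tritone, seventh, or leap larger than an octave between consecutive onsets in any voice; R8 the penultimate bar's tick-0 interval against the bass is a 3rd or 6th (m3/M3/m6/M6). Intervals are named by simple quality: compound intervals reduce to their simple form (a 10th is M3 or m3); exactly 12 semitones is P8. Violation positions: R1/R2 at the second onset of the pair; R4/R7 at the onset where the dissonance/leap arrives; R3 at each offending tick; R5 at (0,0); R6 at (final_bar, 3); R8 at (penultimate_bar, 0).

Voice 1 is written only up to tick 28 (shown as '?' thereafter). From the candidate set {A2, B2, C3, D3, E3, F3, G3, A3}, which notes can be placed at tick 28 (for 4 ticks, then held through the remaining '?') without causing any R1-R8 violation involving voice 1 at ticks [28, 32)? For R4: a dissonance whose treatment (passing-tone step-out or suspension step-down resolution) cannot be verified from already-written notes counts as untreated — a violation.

A2: legal
B2: violates R4
C3: legal
D3: violates R4
E3: legal
F3: legal
G3: violates R4
A3: violates R2

{A2, C3, E3, F3}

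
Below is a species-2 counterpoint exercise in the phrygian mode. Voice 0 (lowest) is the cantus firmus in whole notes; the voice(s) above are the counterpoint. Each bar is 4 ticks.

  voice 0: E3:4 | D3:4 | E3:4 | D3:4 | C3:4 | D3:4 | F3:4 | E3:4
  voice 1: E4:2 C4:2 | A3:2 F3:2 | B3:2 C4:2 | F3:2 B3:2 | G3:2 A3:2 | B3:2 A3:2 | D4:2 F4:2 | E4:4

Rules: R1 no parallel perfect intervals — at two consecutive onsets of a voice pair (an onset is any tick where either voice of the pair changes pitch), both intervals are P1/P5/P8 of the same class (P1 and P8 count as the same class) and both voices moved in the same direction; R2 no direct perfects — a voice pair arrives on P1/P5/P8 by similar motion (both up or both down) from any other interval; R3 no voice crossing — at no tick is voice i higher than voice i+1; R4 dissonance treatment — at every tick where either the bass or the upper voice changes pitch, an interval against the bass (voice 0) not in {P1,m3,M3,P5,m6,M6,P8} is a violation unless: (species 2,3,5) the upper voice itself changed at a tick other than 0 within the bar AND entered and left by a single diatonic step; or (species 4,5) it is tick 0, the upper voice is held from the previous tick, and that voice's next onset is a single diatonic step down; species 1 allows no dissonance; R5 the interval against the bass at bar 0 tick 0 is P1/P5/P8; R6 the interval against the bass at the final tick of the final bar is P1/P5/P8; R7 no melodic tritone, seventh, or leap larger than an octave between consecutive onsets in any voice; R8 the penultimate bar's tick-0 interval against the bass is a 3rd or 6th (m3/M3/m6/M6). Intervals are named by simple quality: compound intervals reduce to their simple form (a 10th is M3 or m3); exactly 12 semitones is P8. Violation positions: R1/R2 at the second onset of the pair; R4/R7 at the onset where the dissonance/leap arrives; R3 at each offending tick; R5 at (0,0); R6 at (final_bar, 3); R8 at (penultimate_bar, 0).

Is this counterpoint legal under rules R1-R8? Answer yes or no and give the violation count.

No (6 violations)

bar 0: v0=E3 v1=E4 (P8)
bar 1: v0=D3 v1=A3 (P5)
bar 2: v0=E3 v1=B3 (P5)
bar 3: v0=D3 v1=F3 (m3)
bar 4: v0=C3 v1=G3 (P5)
bar 5: v0=D3 v1=B3 (M6)
bar 6: v0=F3 v1=D4 (M6)
bar 7: v0=E3 v1=E4 (P8)
  R2 @ bar1.0: E3/C4 m6 -> D3/A3 P5 similar
  R2 @ bar2.0: D3/F3 m3 -> E3/B3 P5 similar
  R7 @ bar2.0: F3->B3 leap 6st
  R7 @ bar3.2: F3->B3 leap 6st
  R2 @ bar4.0: D3/B3 M6 -> C3/G3 P5 similar
  R1 @ bar7.0: F3/F4 P8 -> E3/E4 P8 similar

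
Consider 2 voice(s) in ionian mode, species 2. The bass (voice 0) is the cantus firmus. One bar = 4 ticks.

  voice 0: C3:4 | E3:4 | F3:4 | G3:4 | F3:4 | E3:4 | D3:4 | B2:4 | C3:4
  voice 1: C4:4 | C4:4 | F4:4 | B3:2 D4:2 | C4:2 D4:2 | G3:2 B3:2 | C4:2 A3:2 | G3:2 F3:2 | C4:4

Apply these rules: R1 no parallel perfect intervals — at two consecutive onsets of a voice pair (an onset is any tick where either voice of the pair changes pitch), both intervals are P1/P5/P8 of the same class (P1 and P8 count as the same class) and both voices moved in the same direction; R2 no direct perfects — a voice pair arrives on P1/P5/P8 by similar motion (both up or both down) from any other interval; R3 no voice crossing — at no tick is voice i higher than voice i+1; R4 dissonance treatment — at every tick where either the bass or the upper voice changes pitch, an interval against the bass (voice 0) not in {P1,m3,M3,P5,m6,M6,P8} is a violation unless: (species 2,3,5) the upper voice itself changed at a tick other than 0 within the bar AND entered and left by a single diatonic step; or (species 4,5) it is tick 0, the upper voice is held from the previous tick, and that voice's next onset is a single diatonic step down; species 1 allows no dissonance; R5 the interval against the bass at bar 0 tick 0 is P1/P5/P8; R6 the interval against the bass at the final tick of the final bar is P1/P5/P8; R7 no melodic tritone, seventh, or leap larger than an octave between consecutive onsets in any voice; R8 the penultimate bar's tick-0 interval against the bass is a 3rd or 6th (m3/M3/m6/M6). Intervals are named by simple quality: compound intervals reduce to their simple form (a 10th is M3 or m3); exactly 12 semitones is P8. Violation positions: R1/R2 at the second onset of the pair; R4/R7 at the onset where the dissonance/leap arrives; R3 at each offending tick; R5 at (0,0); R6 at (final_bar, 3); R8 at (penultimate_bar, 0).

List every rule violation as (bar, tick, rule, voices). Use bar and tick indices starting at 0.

bar 0: v0=C3 v1=C4 downbeat P8
bar 1: v0=E3 v1=C4 downbeat m6
bar 2: v0=F3 v1=F4 downbeat P8
bar 3: v0=G3 v1=B3 downbeat M3
bar 4: v0=F3 v1=C4 downbeat P5
bar 5: v0=E3 v1=G3 downbeat m3
bar 6: v0=D3 v1=C4 downbeat m7
bar 7: v0=B2 v1=G3 downbeat m6
bar 8: v0=C3 v1=C4 downbeat P8
  -> R2 @ bar 2 tick 0 v(0, 1): E3/C4 m6 -> F3/F4 P8 similar
  -> R7 @ bar 3 tick 0 v(1,): F4->B3 leap 6st
  -> R1 @ bar 4 tick 0 v(0, 1): G3/D4 P5 -> F3/C4 P5 similar
  -> R4 @ bar 6 tick 0 v(0, 1): D3/C4 m7 untreated
  -> R4 @ bar 7 tick 2 v(0, 1): B2/F3 TT untreated
  -> R2 @ bar 8 tick 0 v(0, 1): B2/F3 TT -> C3/C4 P8 similar

(2, 0, R2, (0, 1))
(3, 0, R7, (1,))
(4, 0, R1, (0, 1))
(6, 0, R4, (0, 1))
(7, 2, R4, (0, 1))
(8, 0, R2, (0, 1))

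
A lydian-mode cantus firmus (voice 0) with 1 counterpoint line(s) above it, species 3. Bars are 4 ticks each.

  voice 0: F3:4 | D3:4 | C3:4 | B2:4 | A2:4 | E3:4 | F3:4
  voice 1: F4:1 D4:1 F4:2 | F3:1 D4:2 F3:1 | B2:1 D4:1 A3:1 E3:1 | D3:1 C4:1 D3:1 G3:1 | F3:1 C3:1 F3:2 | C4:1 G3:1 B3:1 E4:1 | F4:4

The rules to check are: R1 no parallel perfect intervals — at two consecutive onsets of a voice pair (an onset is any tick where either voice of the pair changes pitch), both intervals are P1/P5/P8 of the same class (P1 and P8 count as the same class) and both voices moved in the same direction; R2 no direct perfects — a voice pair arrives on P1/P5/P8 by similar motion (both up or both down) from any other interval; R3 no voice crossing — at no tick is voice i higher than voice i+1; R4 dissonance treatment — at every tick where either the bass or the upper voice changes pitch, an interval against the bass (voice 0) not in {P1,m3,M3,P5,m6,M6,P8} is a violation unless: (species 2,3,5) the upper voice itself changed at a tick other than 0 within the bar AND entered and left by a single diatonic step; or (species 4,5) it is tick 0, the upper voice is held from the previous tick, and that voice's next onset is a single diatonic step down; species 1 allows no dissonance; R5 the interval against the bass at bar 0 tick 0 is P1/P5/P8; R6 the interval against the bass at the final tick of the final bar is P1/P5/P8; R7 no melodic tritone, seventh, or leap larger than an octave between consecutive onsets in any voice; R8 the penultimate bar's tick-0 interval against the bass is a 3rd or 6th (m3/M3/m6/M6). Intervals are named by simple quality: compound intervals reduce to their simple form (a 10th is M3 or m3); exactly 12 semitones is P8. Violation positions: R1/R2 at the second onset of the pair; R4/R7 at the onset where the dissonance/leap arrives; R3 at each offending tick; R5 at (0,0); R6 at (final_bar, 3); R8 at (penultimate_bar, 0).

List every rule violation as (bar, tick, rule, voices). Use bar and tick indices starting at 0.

bar 0: v0=F3 v1=F4 downbeat P8
bar 1: v0=D3 v1=F3 downbeat m3
bar 2: v0=C3 v1=B2 downbeat m2
bar 3: v0=B2 v1=D3 downbeat m3
bar 4: v0=A2 v1=F3 downbeat m6
bar 5: v0=E3 v1=C4 downbeat m6
bar 6: v0=F3 v1=F4 downbeat P8
  -> R3 @ bar 2 tick 0 v(0, 1): C3 above B2
  -> R4 @ bar 2 tick 0 v(0, 1): C3/B2 m2 untreated
  -> R7 @ bar 2 tick 0 v(1,): F3->B2 leap 6st
  -> R4 @ bar 2 tick 1 v(0, 1): C3/D4 M2 untreated
  -> R7 @ bar 2 tick 1 v(1,): B2->D4 leap 15st
  -> R4 @ bar 3 tick 1 v(0, 1): B2/C4 m2 untreated
  -> R7 @ bar 3 tick 1 v(1,): D3->C4 leap 10st
  -> R7 @ bar 3 tick 2 v(1,): C4->D3 leap 10st
  -> R1 @ bar 6 tick 0 v(0, 1): E3/E4 P8 -> F3/F4 P8 similar

(2, 0, R3, (0, 1))
(2, 0, R4, (0, 1))
(2, 0, R7, (1,))
(2, 1, R4, (0, 1))
(2, 1, R7, (1,))
(3, 1, R4, (0, 1))
(3, 1, R7, (1,))
(3, 2, R7, (1,))
(6, 0, R1, (0, 1))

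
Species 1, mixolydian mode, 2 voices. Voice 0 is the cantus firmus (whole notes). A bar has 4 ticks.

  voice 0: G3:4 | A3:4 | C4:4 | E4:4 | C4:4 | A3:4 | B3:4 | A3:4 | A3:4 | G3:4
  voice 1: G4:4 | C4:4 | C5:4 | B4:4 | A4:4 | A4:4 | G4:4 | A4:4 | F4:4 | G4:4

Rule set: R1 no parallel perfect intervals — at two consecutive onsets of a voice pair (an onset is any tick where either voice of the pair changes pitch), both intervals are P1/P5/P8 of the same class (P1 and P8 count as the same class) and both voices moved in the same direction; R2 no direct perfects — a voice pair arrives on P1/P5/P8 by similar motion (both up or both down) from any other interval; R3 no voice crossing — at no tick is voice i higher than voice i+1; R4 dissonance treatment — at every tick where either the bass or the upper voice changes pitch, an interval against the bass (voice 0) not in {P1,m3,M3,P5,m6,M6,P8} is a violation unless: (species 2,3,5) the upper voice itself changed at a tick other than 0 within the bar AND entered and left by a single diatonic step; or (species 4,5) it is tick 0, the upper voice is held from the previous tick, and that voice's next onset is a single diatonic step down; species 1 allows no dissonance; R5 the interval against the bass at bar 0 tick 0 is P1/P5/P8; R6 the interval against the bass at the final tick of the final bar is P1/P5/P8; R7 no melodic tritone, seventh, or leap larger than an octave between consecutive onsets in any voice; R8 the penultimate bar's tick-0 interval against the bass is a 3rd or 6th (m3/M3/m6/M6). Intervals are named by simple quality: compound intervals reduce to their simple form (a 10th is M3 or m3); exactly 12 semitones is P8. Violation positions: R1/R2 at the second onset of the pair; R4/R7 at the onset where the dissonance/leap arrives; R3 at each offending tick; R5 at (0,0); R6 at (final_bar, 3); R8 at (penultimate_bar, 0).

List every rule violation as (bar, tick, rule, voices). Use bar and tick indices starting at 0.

bar 0: v0=G3 v1=G4 downbeat P8
bar 1: v0=A3 v1=C4 downbeat m3
bar 2: v0=C4 v1=C5 downbeat P8
bar 3: v0=E4 v1=B4 downbeat P5
bar 4: v0=C4 v1=A4 downbeat M6
bar 5: v0=A3 v1=A4 downbeat P8
bar 6: v0=B3 v1=G4 downbeat m6
bar 7: v0=A3 v1=A4 downbeat P8
bar 8: v0=A3 v1=F4 downbeat m6
bar 9: v0=G3 v1=G4 downbeat P8
  -> R2 @ bar 2 tick 0 v(0, 1): A3/C4 m3 -> C4/C5 P8 similar

(2, 0, R2, (0, 1))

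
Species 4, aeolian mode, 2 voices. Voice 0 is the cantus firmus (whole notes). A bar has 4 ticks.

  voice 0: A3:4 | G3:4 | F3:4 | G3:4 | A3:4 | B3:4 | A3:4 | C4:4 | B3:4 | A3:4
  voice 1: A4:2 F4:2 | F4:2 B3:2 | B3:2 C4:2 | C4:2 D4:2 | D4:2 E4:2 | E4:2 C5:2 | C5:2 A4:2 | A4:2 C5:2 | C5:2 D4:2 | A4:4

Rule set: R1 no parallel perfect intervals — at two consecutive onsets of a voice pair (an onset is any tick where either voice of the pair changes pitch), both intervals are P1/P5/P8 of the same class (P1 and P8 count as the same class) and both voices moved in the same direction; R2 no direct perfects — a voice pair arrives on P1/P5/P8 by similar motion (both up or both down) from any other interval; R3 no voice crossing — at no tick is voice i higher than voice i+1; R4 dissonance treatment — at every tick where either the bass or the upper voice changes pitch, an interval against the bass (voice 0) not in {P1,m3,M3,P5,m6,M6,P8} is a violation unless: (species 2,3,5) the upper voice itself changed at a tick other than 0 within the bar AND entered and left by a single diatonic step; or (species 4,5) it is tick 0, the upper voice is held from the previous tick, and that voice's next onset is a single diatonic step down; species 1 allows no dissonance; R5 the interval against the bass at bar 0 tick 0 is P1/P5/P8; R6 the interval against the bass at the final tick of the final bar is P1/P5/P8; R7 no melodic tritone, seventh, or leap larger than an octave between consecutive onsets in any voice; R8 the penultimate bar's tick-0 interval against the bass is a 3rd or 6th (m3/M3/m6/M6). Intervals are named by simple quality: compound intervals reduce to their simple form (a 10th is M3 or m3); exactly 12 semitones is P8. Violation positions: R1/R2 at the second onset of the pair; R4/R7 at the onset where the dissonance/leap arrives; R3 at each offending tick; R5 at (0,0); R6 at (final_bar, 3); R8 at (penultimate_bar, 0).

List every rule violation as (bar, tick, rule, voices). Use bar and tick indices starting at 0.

(1, 0, R4, (0, 1))
(1, 2, R7, (1,))
(2, 0, R4, (0, 1))
(3, 0, R4, (0, 1))
(4, 0, R4, (0, 1))
(5, 0, R4, (0, 1))
(5, 2, R4, (0, 1))
(8, 0, R4, (0, 1))
(8, 0, R8, (0, 1))
(8, 2, R7, (1,))

bar 0: v0=A3 v1=A4 downbeat P8
bar 1: v0=G3 v1=F4 downbeat m7
bar 2: v0=F3 v1=B3 downbeat TT
bar 3: v0=G3 v1=C4 downbeat P4
bar 4: v0=A3 v1=D4 downbeat P4
bar 5: v0=B3 v1=E4 downbeat P4
bar 6: v0=A3 v1=C5 downbeat m3
bar 7: v0=C4 v1=A4 downbeat M6
bar 8: v0=B3 v1=C5 downbeat m2
bar 9: v0=A3 v1=A4 downbeat P8
  -> R4 @ bar 1 tick 0 v(0, 1): G3/F4 m7 untreated
  -> R7 @ bar 1 tick 2 v(1,): F4->B3 leap 6st
  -> R4 @ bar 2 tick 0 v(0, 1): F3/B3 TT untreated
  -> R4 @ bar 3 tick 0 v(0, 1): G3/C4 P4 untreated
  -> R4 @ bar 4 tick 0 v(0, 1): A3/D4 P4 untreated
  -> R4 @ bar 5 tick 0 v(0, 1): B3/E4 P4 untreated
  -> R4 @ bar 5 tick 2 v(0, 1): B3/C5 m2 untreated
  -> R4 @ bar 8 tick 0 v(0, 1): B3/C5 m2 untreated
  -> R8 @ bar 8 tick 0 v(0, 1): penult m2 not 3rd/6th
  -> R7 @ bar 8 tick 2 v(1,): C5->D4 leap 10st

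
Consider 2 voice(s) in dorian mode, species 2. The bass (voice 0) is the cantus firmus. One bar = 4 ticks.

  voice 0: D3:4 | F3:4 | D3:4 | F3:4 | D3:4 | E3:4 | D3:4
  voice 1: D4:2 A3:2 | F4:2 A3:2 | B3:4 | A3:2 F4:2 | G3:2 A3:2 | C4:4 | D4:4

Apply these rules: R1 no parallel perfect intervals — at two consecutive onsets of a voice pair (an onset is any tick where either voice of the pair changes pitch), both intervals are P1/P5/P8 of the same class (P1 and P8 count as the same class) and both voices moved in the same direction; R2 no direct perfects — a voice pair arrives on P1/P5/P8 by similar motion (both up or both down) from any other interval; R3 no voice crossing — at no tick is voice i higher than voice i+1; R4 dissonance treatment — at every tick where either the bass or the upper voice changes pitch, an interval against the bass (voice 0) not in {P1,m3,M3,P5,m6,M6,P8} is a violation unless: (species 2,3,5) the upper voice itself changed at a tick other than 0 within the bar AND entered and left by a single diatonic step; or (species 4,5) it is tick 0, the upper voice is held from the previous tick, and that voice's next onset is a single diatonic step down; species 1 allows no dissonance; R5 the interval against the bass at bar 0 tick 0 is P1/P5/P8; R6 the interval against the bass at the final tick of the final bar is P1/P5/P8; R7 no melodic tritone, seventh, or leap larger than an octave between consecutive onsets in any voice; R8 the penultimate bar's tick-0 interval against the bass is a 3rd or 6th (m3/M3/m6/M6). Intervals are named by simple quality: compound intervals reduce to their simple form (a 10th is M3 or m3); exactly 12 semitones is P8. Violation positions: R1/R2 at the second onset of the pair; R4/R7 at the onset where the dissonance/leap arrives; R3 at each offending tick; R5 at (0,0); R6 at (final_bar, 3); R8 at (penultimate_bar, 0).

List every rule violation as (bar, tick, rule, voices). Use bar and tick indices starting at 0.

bar 0: v0=D3 v1=D4 downbeat P8
bar 1: v0=F3 v1=F4 downbeat P8
bar 2: v0=D3 v1=B3 downbeat M6
bar 3: v0=F3 v1=A3 downbeat M3
bar 4: v0=D3 v1=G3 downbeat P4
bar 5: v0=E3 v1=C4 downbeat m6
bar 6: v0=D3 v1=D4 downbeat P8
  -> R2 @ bar 1 tick 0 v(0, 1): D3/A3 P5 -> F3/F4 P8 similar
  -> R4 @ bar 4 tick 0 v(0, 1): D3/G3 P4 untreated
  -> R7 @ bar 4 tick 0 v(1,): F4->G3 leap 10st

(1, 0, R2, (0, 1))
(4, 0, R4, (0, 1))
(4, 0, R7, (1,))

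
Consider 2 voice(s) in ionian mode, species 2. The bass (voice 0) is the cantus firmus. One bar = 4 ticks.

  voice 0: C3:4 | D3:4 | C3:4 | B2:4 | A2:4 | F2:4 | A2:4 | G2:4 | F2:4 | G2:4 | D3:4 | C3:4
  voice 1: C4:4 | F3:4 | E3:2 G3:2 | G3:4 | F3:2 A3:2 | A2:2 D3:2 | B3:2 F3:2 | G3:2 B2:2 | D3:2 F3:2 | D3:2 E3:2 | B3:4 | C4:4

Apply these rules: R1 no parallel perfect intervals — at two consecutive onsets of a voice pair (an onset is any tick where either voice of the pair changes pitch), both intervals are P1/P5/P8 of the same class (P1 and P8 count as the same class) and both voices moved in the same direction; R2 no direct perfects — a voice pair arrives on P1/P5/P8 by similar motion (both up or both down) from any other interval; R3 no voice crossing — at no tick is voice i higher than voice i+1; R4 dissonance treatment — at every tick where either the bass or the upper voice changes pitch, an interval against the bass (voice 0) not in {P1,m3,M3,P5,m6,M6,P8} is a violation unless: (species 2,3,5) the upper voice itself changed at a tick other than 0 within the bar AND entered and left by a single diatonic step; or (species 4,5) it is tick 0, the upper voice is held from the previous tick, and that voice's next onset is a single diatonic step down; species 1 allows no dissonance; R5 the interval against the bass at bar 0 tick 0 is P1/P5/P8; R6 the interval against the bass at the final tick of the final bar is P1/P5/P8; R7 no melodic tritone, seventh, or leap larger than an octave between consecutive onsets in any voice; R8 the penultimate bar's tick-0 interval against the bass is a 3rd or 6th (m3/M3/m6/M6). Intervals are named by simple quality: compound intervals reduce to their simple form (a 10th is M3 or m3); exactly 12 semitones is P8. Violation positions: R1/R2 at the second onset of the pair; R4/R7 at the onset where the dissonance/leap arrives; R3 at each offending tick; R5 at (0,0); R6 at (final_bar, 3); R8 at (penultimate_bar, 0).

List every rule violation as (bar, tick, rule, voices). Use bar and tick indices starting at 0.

(6, 0, R4, (0, 1))
(6, 2, R7, (1,))

bar 0: v0=C3 v1=C4 downbeat P8
bar 1: v0=D3 v1=F3 downbeat m3
bar 2: v0=C3 v1=E3 downbeat M3
bar 3: v0=B2 v1=G3 downbeat m6
bar 4: v0=A2 v1=F3 downbeat m6
bar 5: v0=F2 v1=A2 downbeat M3
bar 6: v0=A2 v1=B3 downbeat M2
bar 7: v0=G2 v1=G3 downbeat P8
bar 8: v0=F2 v1=D3 downbeat M6
bar 9: v0=G2 v1=D3 downbeat P5
bar 10: v0=D3 v1=B3 downbeat M6
bar 11: v0=C3 v1=C4 downbeat P8
  -> R4 @ bar 6 tick 0 v(0, 1): A2/B3 M2 untreated
  -> R7 @ bar 6 tick 2 v(1,): B3->F3 leap 6st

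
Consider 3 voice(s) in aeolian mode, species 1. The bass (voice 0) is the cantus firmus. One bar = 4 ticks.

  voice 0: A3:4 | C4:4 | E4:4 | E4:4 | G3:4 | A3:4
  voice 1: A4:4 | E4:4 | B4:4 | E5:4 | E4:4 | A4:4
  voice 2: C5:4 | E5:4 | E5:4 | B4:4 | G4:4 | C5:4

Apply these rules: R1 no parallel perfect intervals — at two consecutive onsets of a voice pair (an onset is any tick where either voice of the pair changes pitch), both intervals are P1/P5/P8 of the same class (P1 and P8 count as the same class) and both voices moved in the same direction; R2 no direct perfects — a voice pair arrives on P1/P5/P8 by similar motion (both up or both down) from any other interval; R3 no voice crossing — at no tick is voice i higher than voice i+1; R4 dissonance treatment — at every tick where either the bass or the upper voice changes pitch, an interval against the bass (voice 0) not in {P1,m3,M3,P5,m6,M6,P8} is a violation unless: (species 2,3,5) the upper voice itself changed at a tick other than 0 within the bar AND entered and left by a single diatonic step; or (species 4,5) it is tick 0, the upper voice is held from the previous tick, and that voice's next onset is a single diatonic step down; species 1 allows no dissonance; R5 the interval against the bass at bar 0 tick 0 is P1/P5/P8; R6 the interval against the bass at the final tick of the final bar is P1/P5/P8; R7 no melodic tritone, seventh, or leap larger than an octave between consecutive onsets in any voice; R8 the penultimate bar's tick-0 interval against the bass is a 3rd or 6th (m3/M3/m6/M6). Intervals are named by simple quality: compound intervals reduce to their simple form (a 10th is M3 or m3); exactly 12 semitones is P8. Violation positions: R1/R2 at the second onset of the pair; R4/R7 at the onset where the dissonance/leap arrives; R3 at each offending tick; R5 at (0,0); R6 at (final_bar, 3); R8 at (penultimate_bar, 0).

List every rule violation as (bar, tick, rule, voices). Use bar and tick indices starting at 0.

(0, 0, R5, (0, 2))
(2, 0, R2, (0, 1))
(3, 0, R3, (1, 2))
(3, 1, R3, (1, 2))
(3, 2, R3, (1, 2))
(3, 3, R3, (1, 2))
(4, 0, R2, (0, 2))
(4, 0, R8, (0, 2))
(5, 0, R2, (0, 1))
(5, 3, R6, (0, 2))

bar 0: v0=A3 v1=A4 v2=C5 downbeat m3
bar 1: v0=C4 v1=E4 v2=E5 downbeat M3
bar 2: v0=E4 v1=B4 v2=E5 downbeat P8
bar 3: v0=E4 v1=E5 v2=B4 downbeat P5
bar 4: v0=G3 v1=E4 v2=G4 downbeat P8
bar 5: v0=A3 v1=A4 v2=C5 downbeat m3
  -> R5 @ bar 0 tick 0 v(0, 2): opens on m3
  -> R2 @ bar 2 tick 0 v(0, 1): C4/E4 M3 -> E4/B4 P5 similar
  -> R3 @ bar 3 tick 0 v(1, 2): E5 above B4
  -> R3 @ bar 3 tick 1 v(1, 2): E5 above B4
  -> R3 @ bar 3 tick 2 v(1, 2): E5 above B4
  -> R3 @ bar 3 tick 3 v(1, 2): E5 above B4
  -> R2 @ bar 4 tick 0 v(0, 2): E4/B4 P5 -> G3/G4 P8 similar
  -> R8 @ bar 4 tick 0 v(0, 2): penult P8 not 3rd/6th
  -> R2 @ bar 5 tick 0 v(0, 1): G3/E4 M6 -> A3/A4 P8 similar
  -> R6 @ bar 5 tick 3 v(0, 2): closes on m3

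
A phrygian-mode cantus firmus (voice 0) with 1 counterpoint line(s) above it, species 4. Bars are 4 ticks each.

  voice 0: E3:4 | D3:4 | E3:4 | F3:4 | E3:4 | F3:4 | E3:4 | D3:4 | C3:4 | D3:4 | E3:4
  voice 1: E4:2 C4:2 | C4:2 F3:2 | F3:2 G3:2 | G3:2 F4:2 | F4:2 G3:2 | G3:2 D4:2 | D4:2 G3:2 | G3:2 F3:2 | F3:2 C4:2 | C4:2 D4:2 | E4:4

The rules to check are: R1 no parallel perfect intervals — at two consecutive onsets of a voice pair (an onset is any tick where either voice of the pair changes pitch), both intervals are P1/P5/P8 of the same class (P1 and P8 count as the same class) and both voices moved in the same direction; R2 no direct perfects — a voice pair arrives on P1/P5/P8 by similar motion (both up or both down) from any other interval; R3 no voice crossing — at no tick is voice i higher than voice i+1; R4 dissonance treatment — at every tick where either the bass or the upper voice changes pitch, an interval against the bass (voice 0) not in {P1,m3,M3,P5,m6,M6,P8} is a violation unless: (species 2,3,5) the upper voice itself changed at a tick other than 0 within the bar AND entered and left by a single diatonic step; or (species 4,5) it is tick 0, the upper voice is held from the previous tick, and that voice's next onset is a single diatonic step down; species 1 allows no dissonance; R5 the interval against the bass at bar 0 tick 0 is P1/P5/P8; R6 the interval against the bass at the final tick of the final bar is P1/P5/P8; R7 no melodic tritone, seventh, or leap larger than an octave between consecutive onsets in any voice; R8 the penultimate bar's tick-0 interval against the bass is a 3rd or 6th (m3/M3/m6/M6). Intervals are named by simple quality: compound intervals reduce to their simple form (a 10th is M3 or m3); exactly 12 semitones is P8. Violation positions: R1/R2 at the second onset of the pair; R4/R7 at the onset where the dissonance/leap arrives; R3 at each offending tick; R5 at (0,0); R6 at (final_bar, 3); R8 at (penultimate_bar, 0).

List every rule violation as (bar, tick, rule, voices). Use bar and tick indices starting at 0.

bar 0: v0=E3 v1=E4 downbeat P8
bar 1: v0=D3 v1=C4 downbeat m7
bar 2: v0=E3 v1=F3 downbeat m2
bar 3: v0=F3 v1=G3 downbeat M2
bar 4: v0=E3 v1=F4 downbeat m2
bar 5: v0=F3 v1=G3 downbeat M2
bar 6: v0=E3 v1=D4 downbeat m7
bar 7: v0=D3 v1=G3 downbeat P4
bar 8: v0=C3 v1=F3 downbeat P4
bar 9: v0=D3 v1=C4 downbeat m7
bar 10: v0=E3 v1=E4 downbeat P8
  -> R4 @ bar 1 tick 0 v(0, 1): D3/C4 m7 untreated
  -> R4 @ bar 2 tick 0 v(0, 1): E3/F3 m2 untreated
  -> R4 @ bar 3 tick 0 v(0, 1): F3/G3 M2 untreated
  -> R7 @ bar 3 tick 2 v(1,): G3->F4 leap 10st
  -> R4 @ bar 4 tick 0 v(0, 1): E3/F4 m2 untreated
  -> R7 @ bar 4 tick 2 v(1,): F4->G3 leap 10st
  -> R4 @ bar 5 tick 0 v(0, 1): F3/G3 M2 untreated
  -> R4 @ bar 6 tick 0 v(0, 1): E3/D4 m7 untreated
  -> R4 @ bar 8 tick 0 v(0, 1): C3/F3 P4 untreated
  -> R4 @ bar 9 tick 0 v(0, 1): D3/C4 m7 untreated
  -> R8 @ bar 9 tick 0 v(0, 1): penult m7 not 3rd/6th
  -> R1 @ bar 10 tick 0 v(0, 1): D3/D4 P8 -> E3/E4 P8 similar

(1, 0, R4, (0, 1))
(2, 0, R4, (0, 1))
(3, 0, R4, (0, 1))
(3, 2, R7, (1,))
(4, 0, R4, (0, 1))
(4, 2, R7, (1,))
(5, 0, R4, (0, 1))
(6, 0, R4, (0, 1))
(8, 0, R4, (0, 1))
(9, 0, R4, (0, 1))
(9, 0, R8, (0, 1))
(10, 0, R1, (0, 1))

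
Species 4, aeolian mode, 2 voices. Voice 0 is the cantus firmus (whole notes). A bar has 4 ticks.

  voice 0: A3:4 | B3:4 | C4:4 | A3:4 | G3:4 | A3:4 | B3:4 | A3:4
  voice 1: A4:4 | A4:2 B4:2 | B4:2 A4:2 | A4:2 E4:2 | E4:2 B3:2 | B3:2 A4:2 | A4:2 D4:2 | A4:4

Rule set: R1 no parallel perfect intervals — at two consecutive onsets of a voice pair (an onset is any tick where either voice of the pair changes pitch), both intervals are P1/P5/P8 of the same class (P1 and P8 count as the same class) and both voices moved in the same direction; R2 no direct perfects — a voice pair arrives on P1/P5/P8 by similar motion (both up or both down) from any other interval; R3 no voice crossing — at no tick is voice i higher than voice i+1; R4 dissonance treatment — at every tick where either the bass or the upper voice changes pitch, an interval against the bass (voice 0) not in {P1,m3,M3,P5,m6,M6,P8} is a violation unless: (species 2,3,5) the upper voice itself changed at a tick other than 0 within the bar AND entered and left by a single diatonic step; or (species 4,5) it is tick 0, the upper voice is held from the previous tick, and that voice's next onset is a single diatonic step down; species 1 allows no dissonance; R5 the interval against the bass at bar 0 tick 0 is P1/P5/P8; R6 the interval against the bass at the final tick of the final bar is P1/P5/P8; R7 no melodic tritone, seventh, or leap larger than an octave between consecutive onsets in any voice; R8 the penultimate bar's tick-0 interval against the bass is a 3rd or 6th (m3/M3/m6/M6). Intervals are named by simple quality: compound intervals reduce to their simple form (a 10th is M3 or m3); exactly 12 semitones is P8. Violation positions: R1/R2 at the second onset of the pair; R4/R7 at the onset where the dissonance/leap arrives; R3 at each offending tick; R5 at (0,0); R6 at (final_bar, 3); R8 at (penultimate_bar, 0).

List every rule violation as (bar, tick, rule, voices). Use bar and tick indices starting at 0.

bar 0: v0=A3 v1=A4 downbeat P8
bar 1: v0=B3 v1=A4 downbeat m7
bar 2: v0=C4 v1=B4 downbeat M7
bar 3: v0=A3 v1=A4 downbeat P8
bar 4: v0=G3 v1=E4 downbeat M6
bar 5: v0=A3 v1=B3 downbeat M2
bar 6: v0=B3 v1=A4 downbeat m7
bar 7: v0=A3 v1=A4 downbeat P8
  -> R4 @ bar 1 tick 0 v(0, 1): B3/A4 m7 untreated
  -> R4 @ bar 5 tick 0 v(0, 1): A3/B3 M2 untreated
  -> R7 @ bar 5 tick 2 v(1,): B3->A4 leap 10st
  -> R4 @ bar 6 tick 0 v(0, 1): B3/A4 m7 untreated
  -> R8 @ bar 6 tick 0 v(0, 1): penult m7 not 3rd/6th

(1, 0, R4, (0, 1))
(5, 0, R4, (0, 1))
(5, 2, R7, (1,))
(6, 0, R4, (0, 1))
(6, 0, R8, (0, 1))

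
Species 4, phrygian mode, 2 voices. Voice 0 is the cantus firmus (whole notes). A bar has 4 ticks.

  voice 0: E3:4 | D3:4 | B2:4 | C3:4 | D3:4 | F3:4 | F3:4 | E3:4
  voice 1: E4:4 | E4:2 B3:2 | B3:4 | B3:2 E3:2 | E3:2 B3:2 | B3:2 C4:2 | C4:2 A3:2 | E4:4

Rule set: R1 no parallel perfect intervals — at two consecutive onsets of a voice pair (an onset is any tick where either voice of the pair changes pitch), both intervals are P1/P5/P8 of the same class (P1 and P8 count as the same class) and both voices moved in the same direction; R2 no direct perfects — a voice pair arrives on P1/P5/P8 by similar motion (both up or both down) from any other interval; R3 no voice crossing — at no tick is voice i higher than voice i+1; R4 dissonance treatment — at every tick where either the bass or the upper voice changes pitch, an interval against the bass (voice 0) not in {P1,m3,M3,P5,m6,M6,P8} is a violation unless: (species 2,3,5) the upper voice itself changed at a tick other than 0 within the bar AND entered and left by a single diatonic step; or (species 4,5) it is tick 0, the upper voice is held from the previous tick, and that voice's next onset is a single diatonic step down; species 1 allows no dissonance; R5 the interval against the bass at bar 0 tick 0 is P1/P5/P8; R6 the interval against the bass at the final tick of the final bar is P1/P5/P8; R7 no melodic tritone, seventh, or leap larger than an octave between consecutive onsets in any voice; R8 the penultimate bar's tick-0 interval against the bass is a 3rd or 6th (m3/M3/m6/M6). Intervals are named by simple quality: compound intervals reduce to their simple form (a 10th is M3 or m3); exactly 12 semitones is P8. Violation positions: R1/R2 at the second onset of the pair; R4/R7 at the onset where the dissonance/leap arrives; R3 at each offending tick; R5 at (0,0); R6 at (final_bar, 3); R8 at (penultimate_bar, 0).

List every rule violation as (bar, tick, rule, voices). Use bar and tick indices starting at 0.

(1, 0, R4, (0, 1))
(3, 0, R4, (0, 1))
(4, 0, R4, (0, 1))
(5, 0, R4, (0, 1))
(6, 0, R8, (0, 1))

bar 0: v0=E3 v1=E4 downbeat P8
bar 1: v0=D3 v1=E4 downbeat M2
bar 2: v0=B2 v1=B3 downbeat P8
bar 3: v0=C3 v1=B3 downbeat M7
bar 4: v0=D3 v1=E3 downbeat M2
bar 5: v0=F3 v1=B3 downbeat TT
bar 6: v0=F3 v1=C4 downbeat P5
bar 7: v0=E3 v1=E4 downbeat P8
  -> R4 @ bar 1 tick 0 v(0, 1): D3/E4 M2 untreated
  -> R4 @ bar 3 tick 0 v(0, 1): C3/B3 M7 untreated
  -> R4 @ bar 4 tick 0 v(0, 1): D3/E3 M2 untreated
  -> R4 @ bar 5 tick 0 v(0, 1): F3/B3 TT untreated
  -> R8 @ bar 6 tick 0 v(0, 1): penult P5 not 3rd/6th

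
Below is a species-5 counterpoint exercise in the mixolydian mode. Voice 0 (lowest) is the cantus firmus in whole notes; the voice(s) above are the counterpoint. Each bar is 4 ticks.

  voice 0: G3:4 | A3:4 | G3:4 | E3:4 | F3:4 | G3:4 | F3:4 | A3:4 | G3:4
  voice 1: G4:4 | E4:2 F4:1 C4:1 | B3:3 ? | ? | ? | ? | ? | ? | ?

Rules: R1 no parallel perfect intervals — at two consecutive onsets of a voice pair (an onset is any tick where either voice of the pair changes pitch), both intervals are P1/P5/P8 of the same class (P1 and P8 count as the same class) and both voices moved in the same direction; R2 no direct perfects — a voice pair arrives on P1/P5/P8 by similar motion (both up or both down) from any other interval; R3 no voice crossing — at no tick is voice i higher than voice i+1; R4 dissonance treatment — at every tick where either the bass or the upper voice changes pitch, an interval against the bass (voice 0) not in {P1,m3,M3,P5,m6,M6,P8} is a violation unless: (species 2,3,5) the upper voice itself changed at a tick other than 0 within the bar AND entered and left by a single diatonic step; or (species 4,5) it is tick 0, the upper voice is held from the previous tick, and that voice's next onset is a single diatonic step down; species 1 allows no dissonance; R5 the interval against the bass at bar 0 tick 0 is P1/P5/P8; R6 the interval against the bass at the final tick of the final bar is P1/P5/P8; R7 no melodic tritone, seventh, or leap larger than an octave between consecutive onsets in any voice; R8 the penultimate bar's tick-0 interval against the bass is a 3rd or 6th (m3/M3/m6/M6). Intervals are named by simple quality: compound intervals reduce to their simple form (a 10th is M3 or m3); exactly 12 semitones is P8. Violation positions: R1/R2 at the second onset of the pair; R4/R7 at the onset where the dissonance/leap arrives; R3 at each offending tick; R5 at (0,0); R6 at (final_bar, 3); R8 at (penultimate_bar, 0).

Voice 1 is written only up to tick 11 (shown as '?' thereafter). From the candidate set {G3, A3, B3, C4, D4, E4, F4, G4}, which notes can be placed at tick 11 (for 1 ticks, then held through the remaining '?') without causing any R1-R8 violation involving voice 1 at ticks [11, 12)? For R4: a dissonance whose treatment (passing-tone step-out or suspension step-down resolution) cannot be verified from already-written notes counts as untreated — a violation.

G3: legal
A3: violates R4
B3: legal
C4: violates R4
D4: legal
E4: legal
F4: violates R4,R7
G4: legal

{B3, D4, E4, G3, G4}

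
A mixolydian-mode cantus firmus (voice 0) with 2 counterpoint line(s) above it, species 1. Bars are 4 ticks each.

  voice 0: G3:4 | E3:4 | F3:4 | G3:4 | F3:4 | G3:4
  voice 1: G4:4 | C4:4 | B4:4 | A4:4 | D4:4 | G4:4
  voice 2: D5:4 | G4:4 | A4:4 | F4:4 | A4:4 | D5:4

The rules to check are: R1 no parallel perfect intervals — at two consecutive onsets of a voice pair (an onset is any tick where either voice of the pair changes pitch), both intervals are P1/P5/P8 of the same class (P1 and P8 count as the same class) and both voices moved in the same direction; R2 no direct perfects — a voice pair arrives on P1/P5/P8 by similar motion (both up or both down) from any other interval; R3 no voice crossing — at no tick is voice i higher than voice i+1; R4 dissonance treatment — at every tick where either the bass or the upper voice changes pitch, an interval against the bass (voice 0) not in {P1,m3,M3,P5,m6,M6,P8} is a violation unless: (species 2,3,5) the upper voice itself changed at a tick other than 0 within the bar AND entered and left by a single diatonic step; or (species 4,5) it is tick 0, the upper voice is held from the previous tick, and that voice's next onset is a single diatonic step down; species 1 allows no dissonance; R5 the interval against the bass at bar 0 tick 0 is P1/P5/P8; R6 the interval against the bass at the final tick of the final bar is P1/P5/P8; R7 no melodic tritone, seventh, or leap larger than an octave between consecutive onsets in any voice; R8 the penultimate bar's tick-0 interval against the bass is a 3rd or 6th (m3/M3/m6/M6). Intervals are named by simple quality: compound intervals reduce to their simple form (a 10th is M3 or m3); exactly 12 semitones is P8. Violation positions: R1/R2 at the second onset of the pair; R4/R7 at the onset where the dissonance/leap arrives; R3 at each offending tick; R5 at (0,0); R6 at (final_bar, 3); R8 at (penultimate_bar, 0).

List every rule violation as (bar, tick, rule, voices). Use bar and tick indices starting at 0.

bar 0: v0=G3 v1=G4 v2=D5 downbeat P5
bar 1: v0=E3 v1=C4 v2=G4 downbeat m3
bar 2: v0=F3 v1=B4 v2=A4 downbeat M3
bar 3: v0=G3 v1=A4 v2=F4 downbeat m7
bar 4: v0=F3 v1=D4 v2=A4 downbeat M3
bar 5: v0=G3 v1=G4 v2=D5 downbeat P5
  -> R1 @ bar 1 tick 0 v(1, 2): G4/D5 P5 -> C4/G4 P5 similar
  -> R3 @ bar 2 tick 0 v(1, 2): B4 above A4
  -> R4 @ bar 2 tick 0 v(0, 1): F3/B4 TT untreated
  -> R7 @ bar 2 tick 0 v(1,): C4->B4 leap 11st
  -> R3 @ bar 2 tick 1 v(1, 2): B4 above A4
  -> R3 @ bar 2 tick 2 v(1, 2): B4 above A4
  -> R3 @ bar 2 tick 3 v(1, 2): B4 above A4
  -> R3 @ bar 3 tick 0 v(1, 2): A4 above F4
  -> R4 @ bar 3 tick 0 v(0, 1): G3/A4 M2 untreated
  -> R4 @ bar 3 tick 0 v(0, 2): G3/F4 m7 untreated
  -> R3 @ bar 3 tick 1 v(1, 2): A4 above F4
  -> R3 @ bar 3 tick 2 v(1, 2): A4 above F4
  -> R3 @ bar 3 tick 3 v(1, 2): A4 above F4
  -> R1 @ bar 5 tick 0 v(1, 2): D4/A4 P5 -> G4/D5 P5 similar
  -> R2 @ bar 5 tick 0 v(0, 1): F3/D4 M6 -> G3/G4 P8 similar
  -> R2 @ bar 5 tick 0 v(0, 2): F3/A4 M3 -> G3/D5 P5 similar

(1, 0, R1, (1, 2))
(2, 0, R3, (1, 2))
(2, 0, R4, (0, 1))
(2, 0, R7, (1,))
(2, 1, R3, (1, 2))
(2, 2, R3, (1, 2))
(2, 3, R3, (1, 2))
(3, 0, R3, (1, 2))
(3, 0, R4, (0, 1))
(3, 0, R4, (0, 2))
(3, 1, R3, (1, 2))
(3, 2, R3, (1, 2))
(3, 3, R3, (1, 2))
(5, 0, R1, (1, 2))
(5, 0, R2, (0, 1))
(5, 0, R2, (0, 2))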